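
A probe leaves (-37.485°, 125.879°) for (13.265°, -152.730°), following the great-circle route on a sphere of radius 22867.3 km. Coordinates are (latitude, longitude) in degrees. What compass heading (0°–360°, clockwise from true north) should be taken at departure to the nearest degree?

74°

Δλ = 81.391° = 1.4205 rad.
y = sin Δλ · cos φ₂ = (0.9887)(0.9733) = 0.9624
x = cos φ₁ sin φ₂ − sin φ₁ cos φ₂ cos Δλ = (0.7935)(0.2295) − (-0.6086)(0.9733)(0.1497) = 0.2707
θ = atan2(y, x) = 74.29°, so the bearing is 74°.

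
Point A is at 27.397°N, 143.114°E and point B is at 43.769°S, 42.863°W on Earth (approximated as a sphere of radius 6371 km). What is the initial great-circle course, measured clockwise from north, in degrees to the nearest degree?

165°

Δλ = 174.023° = 3.0373 rad.
y = sin Δλ · cos φ₂ = (0.1041)(0.7221) = 0.0752
x = cos φ₁ sin φ₂ − sin φ₁ cos φ₂ cos Δλ = (0.8878)(-0.6918) − (0.4602)(0.7221)(-0.9946) = -0.2837
θ = atan2(y, x) = 165.15°, so the bearing is 165°.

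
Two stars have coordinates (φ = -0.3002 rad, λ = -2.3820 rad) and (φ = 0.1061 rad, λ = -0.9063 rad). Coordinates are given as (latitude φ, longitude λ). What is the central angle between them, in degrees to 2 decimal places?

86.62°

With latitudes φ₁ = -17.200°, φ₂ = 6.079° and longitude difference Δλ = 84.551°:
Haversine: a = sin²(Δφ/2) + cos φ₁ cos φ₂ sin²(Δλ/2) = 0.0407 + (0.9553)(0.9944)(0.4525) = 0.47056.
Central angle c = 2·arcsin(√a) = 1.51188 rad.
So the angular separation is 86.62°.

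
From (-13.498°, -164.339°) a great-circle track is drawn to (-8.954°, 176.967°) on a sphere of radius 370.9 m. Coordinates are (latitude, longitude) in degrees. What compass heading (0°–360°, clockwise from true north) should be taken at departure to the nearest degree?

Δλ = -18.694° = -0.3263 rad.
y = sin Δλ · cos φ₂ = (-0.3205)(0.9878) = -0.3166
x = cos φ₁ sin φ₂ − sin φ₁ cos φ₂ cos Δλ = (0.9724)(-0.1556) − (-0.2334)(0.9878)(0.9472) = 0.0671
θ = atan2(y, x) = -78.04°; adding 360° gives 282°.

282°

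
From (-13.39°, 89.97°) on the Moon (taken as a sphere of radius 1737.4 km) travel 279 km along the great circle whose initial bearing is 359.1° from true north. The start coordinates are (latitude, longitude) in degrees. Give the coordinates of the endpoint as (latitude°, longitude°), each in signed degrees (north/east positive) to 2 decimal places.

-4.19°, 89.83°

Angular distance δ = d/R = 279/1737.4 = 0.16058 rad; initial bearing θ = 6.2675 rad.
sin φ₂ = sin φ₁ cos δ + cos φ₁ sin δ cos θ = (-0.2316)(0.9871) + (0.9728)(0.1599)(0.9999) = -0.0731, so φ₂ = -4.19°.
Δλ = atan2(sin θ sin δ cos φ₁, cos δ − sin φ₁ sin φ₂) = atan2(-0.0024, 0.9702) = -0.144°.
λ₂ = 89.970° − 0.144° = 89.83°.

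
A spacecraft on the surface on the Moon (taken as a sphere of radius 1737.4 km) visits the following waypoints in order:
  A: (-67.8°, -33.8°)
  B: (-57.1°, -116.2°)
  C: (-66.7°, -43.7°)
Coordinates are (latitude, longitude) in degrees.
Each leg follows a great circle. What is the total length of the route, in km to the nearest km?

2115 km

Leg A→B: central angle 0.6359 rad, distance 1104.9 km.
Leg B→C: central angle 0.5813 rad, distance 1009.9 km.
Total: 1104.9 + 1009.9 ≈ 2115 km.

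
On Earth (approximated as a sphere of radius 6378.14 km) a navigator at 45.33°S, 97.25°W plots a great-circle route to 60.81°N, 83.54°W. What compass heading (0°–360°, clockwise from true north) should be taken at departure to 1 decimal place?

Δλ = 13.710° = 0.2393 rad.
y = sin Δλ · cos φ₂ = (0.2370)(0.4877) = 0.1156
x = cos φ₁ sin φ₂ − sin φ₁ cos φ₂ cos Δλ = (0.7030)(0.8730) − (-0.7112)(0.4877)(0.9715) = 0.9507
θ = atan2(y, x) = 6.93°, so the bearing is 6.9°.

6.9°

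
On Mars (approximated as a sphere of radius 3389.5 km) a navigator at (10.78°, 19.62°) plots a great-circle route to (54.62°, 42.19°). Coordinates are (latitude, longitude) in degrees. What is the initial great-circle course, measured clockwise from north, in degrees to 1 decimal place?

Δλ = 22.570° = 0.3939 rad.
y = sin Δλ · cos φ₂ = (0.3838)(0.5790) = 0.2222
x = cos φ₁ sin φ₂ − sin φ₁ cos φ₂ cos Δλ = (0.9824)(0.8153) − (0.1870)(0.5790)(0.9234) = 0.7009
θ = atan2(y, x) = 17.59°, so the bearing is 17.6°.

17.6°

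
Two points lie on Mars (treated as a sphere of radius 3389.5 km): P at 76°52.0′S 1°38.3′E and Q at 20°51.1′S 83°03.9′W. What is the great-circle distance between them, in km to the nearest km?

In radians: φ₁ = -1.3416, φ₂ = -0.3639, Δλ = -84.703° = -1.4784 rad.
Haversine: a = sin²(Δφ/2) + cos φ₁ cos φ₂ sin²(Δλ/2) = 0.2205 + (0.2272)(0.9345)(0.4538) = 0.31688.
Central angle c = 2·arcsin(√a) = 1.19583 rad.
Distance = R·c = 3389.5 × 1.1958 ≈ 4053 km.

4053 km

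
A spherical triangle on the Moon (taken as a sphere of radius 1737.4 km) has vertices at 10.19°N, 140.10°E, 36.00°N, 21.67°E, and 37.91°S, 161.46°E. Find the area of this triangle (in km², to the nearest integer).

3631684 km²

Side lengths (central angles): a = 2.5841, b = 0.9091, c = 1.8495 rad; semiperimeter s = 2.6713.
By l'Huilier's theorem, tan(E/4) = √[tan(s/2) tan((s−a)/2) tan((s−b)/2) tan((s−c)/2)], giving spherical excess E = 1.2031 rad.
Area = E·R² = 1.2031 × (1737.4)² ≈ 3631684 km².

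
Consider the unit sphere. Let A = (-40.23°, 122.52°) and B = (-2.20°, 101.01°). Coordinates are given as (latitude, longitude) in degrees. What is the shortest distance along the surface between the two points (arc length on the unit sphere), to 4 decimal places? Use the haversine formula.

0.7458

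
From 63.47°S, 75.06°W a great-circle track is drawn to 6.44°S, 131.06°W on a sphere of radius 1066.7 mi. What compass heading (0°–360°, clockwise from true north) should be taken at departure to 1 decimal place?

298.5°

Δλ = -56.000° = -0.9774 rad.
y = sin Δλ · cos φ₂ = (-0.8290)(0.9937) = -0.8238
x = cos φ₁ sin φ₂ − sin φ₁ cos φ₂ cos Δλ = (0.4467)(-0.1122) − (-0.8947)(0.9937)(0.5592) = 0.4471
θ = atan2(y, x) = -61.51°; adding 360° gives 298.5°.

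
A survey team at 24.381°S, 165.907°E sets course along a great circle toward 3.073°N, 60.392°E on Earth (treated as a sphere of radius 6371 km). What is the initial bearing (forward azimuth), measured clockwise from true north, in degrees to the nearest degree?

266°

Δλ = -105.515° = -1.8416 rad.
y = sin Δλ · cos φ₂ = (-0.9636)(0.9986) = -0.9622
x = cos φ₁ sin φ₂ − sin φ₁ cos φ₂ cos Δλ = (0.9108)(0.0536) − (-0.4128)(0.9986)(-0.2675) = -0.0614
θ = atan2(y, x) = -93.65°; adding 360° gives 266°.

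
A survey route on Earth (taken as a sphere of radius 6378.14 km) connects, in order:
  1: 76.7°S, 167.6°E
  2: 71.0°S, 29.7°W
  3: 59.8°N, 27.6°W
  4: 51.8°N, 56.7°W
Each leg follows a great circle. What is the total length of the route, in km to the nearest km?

Leg 1→2: central angle 0.5574 rad, distance 3555.0 km.
Leg 2→3: central angle 2.2830 rad, distance 14561.5 km.
Leg 3→4: central angle 0.3143 rad, distance 2004.9 km.
Total: 3555.0 + 14561.5 + 2004.9 ≈ 20121 km.

20121 km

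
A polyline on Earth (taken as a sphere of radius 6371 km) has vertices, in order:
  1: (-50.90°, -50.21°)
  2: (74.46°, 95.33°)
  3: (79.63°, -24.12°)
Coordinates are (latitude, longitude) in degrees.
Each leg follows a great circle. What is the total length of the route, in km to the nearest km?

Leg 1→2: central angle 2.6616 rad, distance 16957.0 km.
Leg 2→3: central angle 0.3924 rad, distance 2499.9 km.
Total: 16957.0 + 2499.9 ≈ 19457 km.

19457 km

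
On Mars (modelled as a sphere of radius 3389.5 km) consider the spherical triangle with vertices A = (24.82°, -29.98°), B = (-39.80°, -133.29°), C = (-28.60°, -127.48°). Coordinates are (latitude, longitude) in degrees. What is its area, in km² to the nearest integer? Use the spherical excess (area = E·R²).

2799464 km²

Side lengths (central angles): a = 0.2126, b = 1.8807, c = 2.0144 rad; semiperimeter s = 2.0539.
By l'Huilier's theorem, tan(E/4) = √[tan(s/2) tan((s−a)/2) tan((s−b)/2) tan((s−c)/2)], giving spherical excess E = 0.2437 rad.
Area = E·R² = 0.2437 × (3389.5)² ≈ 2799464 km².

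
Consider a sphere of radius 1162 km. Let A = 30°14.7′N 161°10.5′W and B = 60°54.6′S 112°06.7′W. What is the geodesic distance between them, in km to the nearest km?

With latitudes φ₁ = 30.245°, φ₂ = -60.910° and longitude difference Δλ = 49.063°:
cos c = sin φ₁ sin φ₂ + cos φ₁ cos φ₂ cos Δλ = (0.5037)(-0.8739) + (0.8639)(0.4862)(0.6552) = -0.16496,
so c = arccos(-0.16496) = 1.73652 rad.
Distance = R·c = 1162 × 1.7365 ≈ 2018 km.

2018 km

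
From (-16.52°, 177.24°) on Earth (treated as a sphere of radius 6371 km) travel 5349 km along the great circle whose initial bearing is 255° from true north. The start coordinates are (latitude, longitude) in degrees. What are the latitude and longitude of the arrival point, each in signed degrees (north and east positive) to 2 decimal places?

-22.00°, 126.39°

Angular distance δ = d/R = 5349/6371 = 0.83959 rad; initial bearing θ = 4.4506 rad.
sin φ₂ = sin φ₁ cos δ + cos φ₁ sin δ cos θ = (-0.2844)(0.6678) + (0.9587)(0.7444)(-0.2588) = -0.3746, so φ₂ = -22.00°.
Δλ = atan2(sin θ sin δ cos φ₁, cos δ − sin φ₁ sin φ₂) = atan2(-0.6893, 0.5613) = -50.847°.
λ₂ = 177.240° − 50.847° = 126.39°.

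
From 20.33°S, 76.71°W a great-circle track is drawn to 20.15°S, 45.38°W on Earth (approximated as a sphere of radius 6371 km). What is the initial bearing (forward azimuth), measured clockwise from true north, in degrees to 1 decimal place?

95.2°

Δλ = 31.330° = 0.5468 rad.
y = sin Δλ · cos φ₂ = (0.5200)(0.9388) = 0.4881
x = cos φ₁ sin φ₂ − sin φ₁ cos φ₂ cos Δλ = (0.9377)(-0.3445) − (-0.3474)(0.9388)(0.8542) = -0.0444
θ = atan2(y, x) = 95.20°, so the bearing is 95.2°.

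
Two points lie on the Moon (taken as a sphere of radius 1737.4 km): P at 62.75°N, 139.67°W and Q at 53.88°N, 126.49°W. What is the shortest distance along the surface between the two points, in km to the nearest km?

340 km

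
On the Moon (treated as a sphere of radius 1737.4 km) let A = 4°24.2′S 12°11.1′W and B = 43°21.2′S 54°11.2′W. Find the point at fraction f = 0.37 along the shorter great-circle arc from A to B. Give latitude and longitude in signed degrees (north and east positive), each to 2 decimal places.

Central angle δ = 0.9379 rad. Interpolating on the sphere with fraction f = 0.37:
P = [sin((1−f)δ)·A + sin(fδ)·B] / sin δ = 0.6909·A + 0.4218·B in Cartesian coordinates,
giving P = (0.8528, -0.3941, -0.3426), i.e. latitude -20.04°, longitude -24.80°.

-20.04°, -24.80°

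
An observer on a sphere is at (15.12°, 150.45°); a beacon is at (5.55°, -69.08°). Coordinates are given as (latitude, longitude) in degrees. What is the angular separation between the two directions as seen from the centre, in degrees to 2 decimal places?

In radians: φ₁ = 0.2639, φ₂ = 0.0969, Δλ = 140.470° = 2.4517 rad.
Haversine: a = sin²(Δφ/2) + cos φ₁ cos φ₂ sin²(Δλ/2) = 0.0070 + (0.9654)(0.9953)(0.8856) = 0.85794.
Central angle c = 2·arcsin(√a) = 2.36867 rad.
So the angular separation is 135.71°.

135.71°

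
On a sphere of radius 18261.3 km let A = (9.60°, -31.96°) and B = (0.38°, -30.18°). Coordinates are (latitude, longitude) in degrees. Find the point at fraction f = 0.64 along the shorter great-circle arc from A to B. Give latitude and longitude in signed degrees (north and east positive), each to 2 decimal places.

Central angle δ = 0.1639 rad. Interpolating on the sphere with fraction f = 0.64:
P = [sin((1−f)δ)·A + sin(fδ)·B] / sin δ = 0.3614·A + 0.6417·B in Cartesian coordinates,
giving P = (0.8570, -0.5112, 0.0645), i.e. latitude 3.70°, longitude -30.82°.

3.70°, -30.82°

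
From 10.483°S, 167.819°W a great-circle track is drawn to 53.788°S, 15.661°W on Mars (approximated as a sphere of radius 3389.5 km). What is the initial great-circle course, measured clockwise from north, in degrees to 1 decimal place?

162.7°

With φ₁ = -0.1830, φ₂ = -0.9388, Δλ = 2.6557 rad, the forward-azimuth formula gives
θ = atan2( sin Δλ cos φ₂ , cos φ₁ sin φ₂ − sin φ₁ cos φ₂ cos Δλ ) = atan2(0.2759, -0.8884) = 162.75°.
So the initial bearing is 162.7°.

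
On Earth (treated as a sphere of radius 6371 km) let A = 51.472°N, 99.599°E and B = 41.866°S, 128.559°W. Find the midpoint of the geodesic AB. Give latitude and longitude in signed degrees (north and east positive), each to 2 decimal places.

11.42°, 176.79°

The central angle between A and B is δ = 2.5527 rad.
With f = 0.5, the slerp weights are sin((1−f)δ)/sin δ = 1.7228 and sin(fδ)/sin δ = 1.7228.
Weighted sum of the unit vectors: (1.7228)·(-0.1039,0.6142,0.7823) + (1.7228)·(-0.4642,-0.5823,-0.6674) = (-0.9787, 0.0549, 0.1980).
Converting back: φ = atan2(z, √(x²+y²)) = 11.42°, λ = atan2(y, x) = 176.79°.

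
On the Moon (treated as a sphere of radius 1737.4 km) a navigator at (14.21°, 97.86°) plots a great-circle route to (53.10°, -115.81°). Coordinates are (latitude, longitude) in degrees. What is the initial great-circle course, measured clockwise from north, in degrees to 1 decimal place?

Δλ = 146.330° = 2.5539 rad.
y = sin Δλ · cos φ₂ = (0.5544)(0.6004) = 0.3329
x = cos φ₁ sin φ₂ − sin φ₁ cos φ₂ cos Δλ = (0.9694)(0.7997) − (0.2455)(0.6004)(-0.8322) = 0.8979
θ = atan2(y, x) = 20.34°, so the bearing is 20.3°.

20.3°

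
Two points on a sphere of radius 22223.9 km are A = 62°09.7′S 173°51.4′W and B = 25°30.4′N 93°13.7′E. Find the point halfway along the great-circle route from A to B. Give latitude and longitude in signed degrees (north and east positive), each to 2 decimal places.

The central angle between A and B is δ = 1.9847 rad.
With f = 0.5, the slerp weights are sin((1−f)δ)/sin δ = 0.9146 and sin(fδ)/sin δ = 0.9146.
Weighted sum of the unit vectors: (0.9146)·(-0.4643,-0.0500,-0.8843) + (0.9146)·(-0.0508,0.9011,0.4306) = (-0.4711, 0.7784, -0.4149).
Converting back: φ = atan2(z, √(x²+y²)) = -24.51°, λ = atan2(y, x) = 121.18°.

-24.51°, 121.18°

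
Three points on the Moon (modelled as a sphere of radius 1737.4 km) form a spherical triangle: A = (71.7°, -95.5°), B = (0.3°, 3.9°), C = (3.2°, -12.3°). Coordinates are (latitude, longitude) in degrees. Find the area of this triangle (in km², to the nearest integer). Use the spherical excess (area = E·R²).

746122 km²

Side lengths (central angles): a = 0.2871, b = 1.4806, c = 1.6171 rad; semiperimeter s = 1.6924.
By l'Huilier's theorem, tan(E/4) = √[tan(s/2) tan((s−a)/2) tan((s−b)/2) tan((s−c)/2)], giving spherical excess E = 0.2472 rad.
Area = E·R² = 0.2472 × (1737.4)² ≈ 746122 km².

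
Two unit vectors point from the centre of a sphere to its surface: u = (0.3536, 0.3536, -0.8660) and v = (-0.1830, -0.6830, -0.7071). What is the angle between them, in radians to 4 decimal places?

1.2597 rad

u·v = 0.3061; |u| = 1.0000, |v| = 1.0000.
cos θ = (u·v)/(|u||v|) = 0.3061, so θ = 1.2597 rad.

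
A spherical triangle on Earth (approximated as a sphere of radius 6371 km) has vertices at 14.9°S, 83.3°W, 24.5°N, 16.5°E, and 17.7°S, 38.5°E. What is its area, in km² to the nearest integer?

Side lengths (central angles): a = 0.8262, b = 1.9899, c = 1.8300 rad; semiperimeter s = 2.3231.
By l'Huilier's theorem, tan(E/4) = √[tan(s/2) tan((s−a)/2) tan((s−b)/2) tan((s−c)/2)], giving spherical excess E = 1.1694 rad.
Area = E·R² = 1.1694 × (6371)² ≈ 47464184 km².

47464184 km²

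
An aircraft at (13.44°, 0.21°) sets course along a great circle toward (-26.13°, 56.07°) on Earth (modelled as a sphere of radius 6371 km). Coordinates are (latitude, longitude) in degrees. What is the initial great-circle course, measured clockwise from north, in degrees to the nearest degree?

126°

With φ₁ = 0.2346, φ₂ = -0.4561, Δλ = 0.9749 rad, the forward-azimuth formula gives
θ = atan2( sin Δλ cos φ₂ , cos φ₁ sin φ₂ − sin φ₁ cos φ₂ cos Δλ ) = atan2(0.7431, -0.5455) = 126.28°.
So the initial bearing is 126°.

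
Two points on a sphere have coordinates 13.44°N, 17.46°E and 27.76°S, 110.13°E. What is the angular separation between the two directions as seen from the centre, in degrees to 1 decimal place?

In radians: φ₁ = 0.2346, φ₂ = -0.4845, Δλ = 92.670° = 1.6174 rad.
cos c = sin φ₁ sin φ₂ + cos φ₁ cos φ₂ cos Δλ = (0.2324)(-0.4658) + (0.9726)(0.8849)(-0.0466) = -0.14835,
so c = arccos(-0.14835) = 1.71970 rad.
So the angular separation is 98.5°.

98.5°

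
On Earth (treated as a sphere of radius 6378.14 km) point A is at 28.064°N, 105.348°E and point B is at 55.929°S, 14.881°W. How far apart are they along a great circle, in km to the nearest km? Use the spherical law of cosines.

14437 km

With latitudes φ₁ = 28.064°, φ₂ = -55.929° and longitude difference Δλ = -120.229°:
cos c = sin φ₁ sin φ₂ + cos φ₁ cos φ₂ cos Δλ = (0.4705)(-0.8283) + (0.8824)(0.5602)(-0.5035) = -0.63859,
so c = arccos(-0.63859) = 2.26345 rad.
Distance = R·c = 6378.14 × 2.2635 ≈ 14437 km.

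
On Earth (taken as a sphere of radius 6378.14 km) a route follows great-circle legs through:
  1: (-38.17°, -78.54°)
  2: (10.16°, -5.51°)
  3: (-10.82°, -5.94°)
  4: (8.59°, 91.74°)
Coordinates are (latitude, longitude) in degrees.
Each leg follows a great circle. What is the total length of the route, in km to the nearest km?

Leg 1→2: central angle 1.4537 rad, distance 9271.8 km.
Leg 2→3: central angle 0.3662 rad, distance 2336.0 km.
Leg 3→4: central angle 1.7293 rad, distance 11029.7 km.
Total: 9271.8 + 2336.0 + 11029.7 ≈ 22637 km.

22637 km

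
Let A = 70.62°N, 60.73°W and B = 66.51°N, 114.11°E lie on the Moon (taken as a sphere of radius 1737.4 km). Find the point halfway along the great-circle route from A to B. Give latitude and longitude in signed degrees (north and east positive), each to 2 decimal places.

The central angle between A and B is δ = 0.7474 rad.
With f = 0.5, the slerp weights are sin((1−f)δ)/sin δ = 0.5371 and sin(fδ)/sin δ = 0.5371.
Weighted sum of the unit vectors: (0.5371)·(0.1622,-0.2895,0.9433) + (0.5371)·(-0.1628,0.3638,0.9171) = (-0.0003, 0.0399, 0.9992).
Converting back: φ = atan2(z, √(x²+y²)) = 87.71°, λ = atan2(y, x) = 90.45°.

87.71°, 90.45°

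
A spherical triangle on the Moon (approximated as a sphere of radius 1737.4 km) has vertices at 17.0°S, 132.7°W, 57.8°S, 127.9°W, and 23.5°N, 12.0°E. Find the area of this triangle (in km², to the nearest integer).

6228298 km²

Side lengths (central angles): a = 2.3620, b = 2.5541, c = 0.7148 rad; semiperimeter s = 2.8155.
By l'Huilier's theorem, tan(E/4) = √[tan(s/2) tan((s−a)/2) tan((s−b)/2) tan((s−c)/2)], giving spherical excess E = 2.0633 rad.
Area = E·R² = 2.0633 × (1737.4)² ≈ 6228298 km².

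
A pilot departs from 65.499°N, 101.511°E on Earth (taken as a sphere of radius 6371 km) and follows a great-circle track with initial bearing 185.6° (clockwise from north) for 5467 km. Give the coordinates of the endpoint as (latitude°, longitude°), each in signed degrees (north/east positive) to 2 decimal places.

Angular distance δ = d/R = 5467/6371 = 0.85811 rad; initial bearing θ = 3.2393 rad.
sin φ₂ = sin φ₁ cos δ + cos φ₁ sin δ cos θ = (0.9100)(0.6539) + (0.4147)(0.7566)(-0.9952) = 0.2827, so φ₂ = 16.42°.
Δλ = atan2(sin θ sin δ cos φ₁, cos δ − sin φ₁ sin φ₂) = atan2(-0.0306, 0.3966) = -4.415°.
λ₂ = 101.511° − 4.415° = 97.10°.

16.42°, 97.10°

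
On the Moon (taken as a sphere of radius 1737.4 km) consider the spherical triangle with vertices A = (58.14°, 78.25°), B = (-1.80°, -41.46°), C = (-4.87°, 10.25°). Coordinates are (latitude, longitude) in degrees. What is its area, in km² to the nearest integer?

Side lengths (central angles): a = 0.9024, b = 1.4456, c = 1.8631 rad; semiperimeter s = 2.1055.
By l'Huilier's theorem, tan(E/4) = √[tan(s/2) tan((s−a)/2) tan((s−b)/2) tan((s−c)/2)], giving spherical excess E = 0.8820 rad.
Area = E·R² = 0.8820 × (1737.4)² ≈ 2662366 km².

2662366 km²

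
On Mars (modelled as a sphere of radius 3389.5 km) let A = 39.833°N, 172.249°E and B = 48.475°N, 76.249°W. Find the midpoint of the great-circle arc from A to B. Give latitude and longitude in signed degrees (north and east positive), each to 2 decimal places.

Central angle δ = 1.2735 rad. Interpolating on the sphere with fraction f = 0.5:
P = [sin((1−f)δ)·A + sin(fδ)·B] / sin δ = 0.6219·A + 0.6219·B in Cartesian coordinates,
giving P = (-0.3752, -0.3360, 0.8639), i.e. latitude 59.76°, longitude -138.15°.

59.76°, -138.15°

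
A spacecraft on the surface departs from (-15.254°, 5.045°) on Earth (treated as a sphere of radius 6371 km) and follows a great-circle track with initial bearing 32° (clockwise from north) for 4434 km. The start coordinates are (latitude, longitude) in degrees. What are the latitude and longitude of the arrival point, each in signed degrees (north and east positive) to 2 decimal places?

18.82°, 26.08°

Angular distance δ = d/R = 4434/6371 = 0.69597 rad; initial bearing θ = 0.5585 rad.
sin φ₂ = sin φ₁ cos δ + cos φ₁ sin δ cos θ = (-0.2631)(0.7674) + (0.9648)(0.6411)(0.8480) = 0.3226, so φ₂ = 18.82°.
Δλ = atan2(sin θ sin δ cos φ₁, cos δ − sin φ₁ sin φ₂) = atan2(0.3278, 0.8523) = 21.035°.
λ₂ = 5.045° + 21.035° = 26.08°.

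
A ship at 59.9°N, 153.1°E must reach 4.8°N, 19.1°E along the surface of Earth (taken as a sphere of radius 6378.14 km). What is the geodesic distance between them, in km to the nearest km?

11794 km

Let φ₁ = 1.0455 rad, φ₂ = 0.0838 rad, and Δλ = -2.3387 rad.
cos c = sin φ₁ sin φ₂ + cos φ₁ cos φ₂ cos Δλ = (0.8652)(0.0837) + (0.5015)(0.9965)(-0.6947) = -0.27476,
so c = arccos(-0.27476) = 1.84914 rad.
Distance = R·c = 6378.14 × 1.8491 ≈ 11794 km.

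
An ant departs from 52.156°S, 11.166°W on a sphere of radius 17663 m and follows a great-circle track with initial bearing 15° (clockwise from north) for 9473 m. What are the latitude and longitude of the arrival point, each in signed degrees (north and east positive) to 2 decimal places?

-22.09°, -2.96°

Angular distance δ = d/R = 9473/17663 = 0.53632 rad; initial bearing θ = 0.2618 rad.
sin φ₂ = sin φ₁ cos δ + cos φ₁ sin δ cos θ = (-0.7897)(0.8596) + (0.6135)(0.5110)(0.9659) = -0.3760, so φ₂ = -22.09°.
Δλ = atan2(sin θ sin δ cos φ₁, cos δ − sin φ₁ sin φ₂) = atan2(0.0811, 0.5627) = 8.205°.
λ₂ = -11.166° + 8.205° = -2.96°.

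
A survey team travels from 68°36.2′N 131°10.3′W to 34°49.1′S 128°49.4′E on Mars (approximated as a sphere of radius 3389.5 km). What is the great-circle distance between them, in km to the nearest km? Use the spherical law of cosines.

Let φ₁ = 1.1974 rad, φ₂ = -0.6077 rad, and Δλ = -1.7454 rad.
cos c = sin φ₁ sin φ₂ + cos φ₁ cos φ₂ cos Δλ = (0.9311)(-0.5710) + (0.3648)(0.8210)(-0.1737) = -0.58366,
so c = arccos(-0.58366) = 2.19402 rad.
Distance = R·c = 3389.5 × 2.1940 ≈ 7437 km.

7437 km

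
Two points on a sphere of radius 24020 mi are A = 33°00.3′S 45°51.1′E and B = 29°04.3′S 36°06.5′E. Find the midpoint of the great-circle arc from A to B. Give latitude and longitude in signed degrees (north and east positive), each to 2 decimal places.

-31.13°, 40.88°

The central angle between A and B is δ = 0.1610 rad.
With f = 0.5, the slerp weights are sin((1−f)δ)/sin δ = 0.5016 and sin(fδ)/sin δ = 0.5016.
Weighted sum of the unit vectors: (0.5016)·(0.5841,0.6017,-0.5447) + (0.5016)·(0.7061,0.5151,-0.4859) = (0.6472, 0.5602, -0.5170).
Converting back: φ = atan2(z, √(x²+y²)) = -31.13°, λ = atan2(y, x) = 40.88°.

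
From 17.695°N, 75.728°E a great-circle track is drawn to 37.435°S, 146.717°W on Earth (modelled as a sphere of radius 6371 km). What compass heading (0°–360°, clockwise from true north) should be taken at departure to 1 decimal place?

Δλ = 137.555° = 2.4008 rad.
y = sin Δλ · cos φ₂ = (0.6749)(0.7940) = 0.5359
x = cos φ₁ sin φ₂ − sin φ₁ cos φ₂ cos Δλ = (0.9527)(-0.6079) − (0.3039)(0.7940)(-0.7379) = -0.4010
θ = atan2(y, x) = 126.81°, so the bearing is 126.8°.

126.8°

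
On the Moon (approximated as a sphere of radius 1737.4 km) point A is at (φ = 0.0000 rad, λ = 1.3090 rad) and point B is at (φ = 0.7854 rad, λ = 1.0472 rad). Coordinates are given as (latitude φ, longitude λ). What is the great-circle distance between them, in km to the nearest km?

With latitudes φ₁ = 0.000°, φ₂ = 45.000° and longitude difference Δλ = -15.000°:
cos c = sin φ₁ sin φ₂ + cos φ₁ cos φ₂ cos Δλ = (0.0000)(0.7071) + (1.0000)(0.7071)(0.9659) = 0.68301,
so c = arccos(0.68301) = 0.81892 rad.
Distance = R·c = 1737.4 × 0.8189 ≈ 1423 km.

1423 km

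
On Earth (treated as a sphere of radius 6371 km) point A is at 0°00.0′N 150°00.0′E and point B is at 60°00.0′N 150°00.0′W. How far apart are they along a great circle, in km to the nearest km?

8398 km

Let φ₁ = 0.0000 rad, φ₂ = 1.0472 rad, and Δλ = 1.0472 rad.
cos c = sin φ₁ sin φ₂ + cos φ₁ cos φ₂ cos Δλ = (0.0000)(0.8660) + (1.0000)(0.5000)(0.5000) = 0.25000,
so c = arccos(0.25000) = 1.31812 rad.
Distance = R·c = 6371 × 1.3181 ≈ 8398 km.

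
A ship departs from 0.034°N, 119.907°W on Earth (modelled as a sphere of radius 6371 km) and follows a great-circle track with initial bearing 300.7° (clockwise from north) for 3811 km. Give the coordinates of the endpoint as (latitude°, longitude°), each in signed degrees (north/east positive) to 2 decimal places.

16.74°, -150.28°

Angular distance δ = d/R = 3811/6371 = 0.59818 rad; initial bearing θ = 5.2482 rad.
sin φ₂ = sin φ₁ cos δ + cos φ₁ sin δ cos θ = (0.0006)(0.8264) + (1.0000)(0.5631)(0.5105) = 0.2880, so φ₂ = 16.74°.
Δλ = atan2(sin θ sin δ cos φ₁, cos δ − sin φ₁ sin φ₂) = atan2(-0.4842, 0.8262) = -30.374°.
λ₂ = -119.907° − 30.374° = -150.28°.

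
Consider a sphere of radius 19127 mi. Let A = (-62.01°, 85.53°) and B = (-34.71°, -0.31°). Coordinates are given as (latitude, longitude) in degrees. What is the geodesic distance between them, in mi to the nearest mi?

19342 mi

With latitudes φ₁ = -62.010°, φ₂ = -34.710° and longitude difference Δλ = -85.840°:
cos c = sin φ₁ sin φ₂ + cos φ₁ cos φ₂ cos Δλ = (-0.8830)(-0.5694) + (0.4693)(0.8220)(0.0725) = 0.53080,
so c = arccos(0.53080) = 1.01125 rad.
Distance = R·c = 19127 × 1.0112 ≈ 19342 mi.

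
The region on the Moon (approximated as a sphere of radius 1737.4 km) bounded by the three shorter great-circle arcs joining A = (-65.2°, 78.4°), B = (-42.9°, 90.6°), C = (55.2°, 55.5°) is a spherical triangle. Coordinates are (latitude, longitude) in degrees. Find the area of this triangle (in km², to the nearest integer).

1057136 km²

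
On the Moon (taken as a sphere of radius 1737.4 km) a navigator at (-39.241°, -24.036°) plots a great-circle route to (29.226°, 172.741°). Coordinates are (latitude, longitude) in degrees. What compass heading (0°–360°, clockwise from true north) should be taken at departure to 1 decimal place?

239.2°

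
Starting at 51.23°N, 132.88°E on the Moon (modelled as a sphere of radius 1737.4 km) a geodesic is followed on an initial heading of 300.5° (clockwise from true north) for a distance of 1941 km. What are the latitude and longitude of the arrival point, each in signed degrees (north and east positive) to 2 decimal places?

38.85°, 36.89°

Angular distance δ = d/R = 1941/1737.4 = 1.11719 rad; initial bearing θ = 5.2447 rad.
sin φ₂ = sin φ₁ cos δ + cos φ₁ sin δ cos θ = (0.7797)(0.4382) + (0.6262)(0.8989)(0.5075) = 0.6273, so φ₂ = 38.85°.
Δλ = atan2(sin θ sin δ cos φ₁, cos δ − sin φ₁ sin φ₂) = atan2(-0.4850, -0.0509) = -95.991°.
λ₂ = 132.880° − 95.991° = 36.89°.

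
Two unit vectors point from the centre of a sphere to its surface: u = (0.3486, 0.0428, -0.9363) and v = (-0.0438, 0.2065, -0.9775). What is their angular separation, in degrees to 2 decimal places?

u·v = 0.9088; |u| = 1.0000, |v| = 1.0000.
cos θ = (u·v)/(|u||v|) = 0.9088, so θ = 24.66°.

24.66°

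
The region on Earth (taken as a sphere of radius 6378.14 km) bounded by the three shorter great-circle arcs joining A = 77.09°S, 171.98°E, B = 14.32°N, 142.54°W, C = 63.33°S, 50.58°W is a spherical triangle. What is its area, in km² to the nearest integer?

30461052 km²

Side lengths (central angles): a = 1.8089, b = 0.6482, c = 1.6602 rad; semiperimeter s = 2.0587.
By l'Huilier's theorem, tan(E/4) = √[tan(s/2) tan((s−a)/2) tan((s−b)/2) tan((s−c)/2)], giving spherical excess E = 0.7488 rad.
Area = E·R² = 0.7488 × (6378.14)² ≈ 30461052 km².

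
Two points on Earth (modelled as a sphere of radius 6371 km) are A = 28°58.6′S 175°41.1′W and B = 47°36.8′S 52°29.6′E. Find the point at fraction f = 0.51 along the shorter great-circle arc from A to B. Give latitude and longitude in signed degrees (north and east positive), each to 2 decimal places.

-62.04°, 132.74°

Central angle δ = 1.6062 rad. Interpolating on the sphere with fraction f = 0.51:
P = [sin((1−f)δ)·A + sin(fδ)·B] / sin δ = 0.7087·A + 0.7310·B in Cartesian coordinates,
giving P = (-0.3182, 0.3443, -0.8833), i.e. latitude -62.04°, longitude 132.74°.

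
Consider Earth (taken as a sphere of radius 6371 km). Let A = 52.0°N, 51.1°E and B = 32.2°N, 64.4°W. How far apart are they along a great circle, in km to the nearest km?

8753 km

In radians: φ₁ = 0.9076, φ₂ = 0.5620, Δλ = -115.500° = -2.0159 rad.
cos c = sin φ₁ sin φ₂ + cos φ₁ cos φ₂ cos Δλ = (0.7880)(0.5329) + (0.6157)(0.8462)(-0.4305) = 0.19563,
so c = arccos(0.19563) = 1.37390 rad.
Distance = R·c = 6371 × 1.3739 ≈ 8753 km.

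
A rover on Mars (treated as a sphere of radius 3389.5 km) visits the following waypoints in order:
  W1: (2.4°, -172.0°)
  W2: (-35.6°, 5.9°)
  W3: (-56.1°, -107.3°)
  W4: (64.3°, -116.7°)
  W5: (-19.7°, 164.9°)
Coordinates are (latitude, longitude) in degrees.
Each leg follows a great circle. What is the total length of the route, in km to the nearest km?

Leg W1→W2: central angle 2.5611 rad, distance 8681.0 km.
Leg W2→W3: central angle 1.2614 rad, distance 4275.4 km.
Leg W3→W4: central angle 2.1051 rad, distance 7135.4 km.
Leg W4→W5: central angle 1.7943 rad, distance 6081.8 km.
Total: 8681.0 + 4275.4 + 7135.4 + 6081.8 ≈ 26174 km.

26174 km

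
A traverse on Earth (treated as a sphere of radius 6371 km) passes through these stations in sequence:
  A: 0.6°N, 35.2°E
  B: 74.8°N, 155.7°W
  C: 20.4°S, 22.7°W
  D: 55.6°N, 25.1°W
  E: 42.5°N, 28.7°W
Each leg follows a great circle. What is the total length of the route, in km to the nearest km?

34906 km

Leg A→B: central angle 1.8207 rad, distance 11599.9 km.
Leg B→C: central angle 2.0990 rad, distance 13372.7 km.
Leg C→D: central angle 1.3269 rad, distance 8453.9 km.
Leg D→E: central angle 0.2322 rad, distance 1479.6 km.
Total: 11599.9 + 13372.7 + 8453.9 + 1479.6 ≈ 34906 km.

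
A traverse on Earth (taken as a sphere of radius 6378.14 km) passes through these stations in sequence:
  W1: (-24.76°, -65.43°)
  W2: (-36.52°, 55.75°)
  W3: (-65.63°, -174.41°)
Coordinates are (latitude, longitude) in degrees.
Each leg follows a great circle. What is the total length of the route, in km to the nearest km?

Leg W1→W2: central angle 1.6997 rad, distance 10841.2 km.
Leg W2→W3: central angle 1.2349 rad, distance 7876.2 km.
Total: 10841.2 + 7876.2 ≈ 18717 km.

18717 km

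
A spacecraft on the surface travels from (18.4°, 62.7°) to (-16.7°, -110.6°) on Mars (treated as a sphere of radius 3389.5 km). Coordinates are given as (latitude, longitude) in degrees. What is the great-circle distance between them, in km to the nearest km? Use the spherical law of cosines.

10257 km

In radians: φ₁ = 0.3211, φ₂ = -0.2915, Δλ = -173.300° = -3.0247 rad.
cos c = sin φ₁ sin φ₂ + cos φ₁ cos φ₂ cos Δλ = (0.3156)(-0.2874) + (0.9489)(0.9578)(-0.9932) = -0.99335,
so c = arccos(-0.99335) = 3.02623 rad.
Distance = R·c = 3389.5 × 3.0262 ≈ 10257 km.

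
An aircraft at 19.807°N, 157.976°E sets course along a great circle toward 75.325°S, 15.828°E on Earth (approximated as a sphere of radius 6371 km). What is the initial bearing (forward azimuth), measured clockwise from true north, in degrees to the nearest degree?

190°

With φ₁ = 0.3457, φ₂ = -1.3147, Δλ = -2.4810 rad, the forward-azimuth formula gives
θ = atan2( sin Δλ cos φ₂ , cos φ₁ sin φ₂ − sin φ₁ cos φ₂ cos Δλ ) = atan2(-0.1555, -0.8424) = -169.54°.
Adding 360° brings this into [0°, 360°): 190°.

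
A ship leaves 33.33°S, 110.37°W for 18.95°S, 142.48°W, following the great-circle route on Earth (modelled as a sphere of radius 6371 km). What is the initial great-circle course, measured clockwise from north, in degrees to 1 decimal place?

288.6°

Δλ = -32.110° = -0.5604 rad.
y = sin Δλ · cos φ₂ = (-0.5315)(0.9458) = -0.5027
x = cos φ₁ sin φ₂ − sin φ₁ cos φ₂ cos Δλ = (0.8355)(-0.3247) − (-0.5495)(0.9458)(0.8470) = 0.1689
θ = atan2(y, x) = -71.43°; adding 360° gives 288.6°.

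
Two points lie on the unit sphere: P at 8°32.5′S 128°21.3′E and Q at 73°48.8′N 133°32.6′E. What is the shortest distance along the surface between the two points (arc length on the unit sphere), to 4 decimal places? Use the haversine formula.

1.4385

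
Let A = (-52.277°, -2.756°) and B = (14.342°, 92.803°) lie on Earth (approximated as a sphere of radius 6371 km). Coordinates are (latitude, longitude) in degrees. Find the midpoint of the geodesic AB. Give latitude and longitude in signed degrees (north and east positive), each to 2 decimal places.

Central angle δ = 1.8269 rad. Interpolating on the sphere with fraction f = 0.5:
P = [sin((1−f)δ)·A + sin(fδ)·B] / sin δ = 0.8183·A + 0.8183·B in Cartesian coordinates,
giving P = (0.4613, 0.7678, -0.4446), i.e. latitude -26.40°, longitude 59.00°.

-26.40°, 59.00°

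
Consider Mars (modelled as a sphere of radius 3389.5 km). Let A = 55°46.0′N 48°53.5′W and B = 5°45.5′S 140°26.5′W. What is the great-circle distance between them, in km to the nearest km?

5657 km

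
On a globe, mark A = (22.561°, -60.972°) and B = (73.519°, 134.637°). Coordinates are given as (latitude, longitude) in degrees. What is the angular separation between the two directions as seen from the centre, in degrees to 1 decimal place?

Let φ₁ = 0.3938 rad, φ₂ = 1.2831 rad, and Δλ = -2.8692 rad.
Haversine: a = sin²(Δφ/2) + cos φ₁ cos φ₂ sin²(Δλ/2) = 0.1851 + (0.9235)(0.2837)(0.9816) = 0.44221.
Central angle c = 2·arcsin(√a) = 1.45496 rad.
So the angular separation is 83.4°.

83.4°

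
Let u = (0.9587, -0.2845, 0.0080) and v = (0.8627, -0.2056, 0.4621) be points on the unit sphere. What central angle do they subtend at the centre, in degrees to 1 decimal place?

u·v = 0.8893; |u| = 1.0001, |v| = 1.0000.
cos θ = (u·v)/(|u||v|) = 0.8892, so θ = 27.2°.

27.2°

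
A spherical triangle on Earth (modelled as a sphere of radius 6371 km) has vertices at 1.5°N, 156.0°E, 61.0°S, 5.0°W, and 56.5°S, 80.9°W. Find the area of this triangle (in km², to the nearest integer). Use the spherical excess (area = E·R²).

Side lengths (central angles): a = 0.6526, b = 1.8998, c = 2.0727 rad; semiperimeter s = 2.3126.
By l'Huilier's theorem, tan(E/4) = √[tan(s/2) tan((s−a)/2) tan((s−b)/2) tan((s−c)/2)], giving spherical excess E = 0.9813 rad.
Area = E·R² = 0.9813 × (6371)² ≈ 39832219 km².

39832219 km²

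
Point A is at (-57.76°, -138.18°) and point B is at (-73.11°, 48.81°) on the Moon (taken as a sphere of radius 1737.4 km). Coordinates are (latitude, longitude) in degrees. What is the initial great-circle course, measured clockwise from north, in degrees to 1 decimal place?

182.7°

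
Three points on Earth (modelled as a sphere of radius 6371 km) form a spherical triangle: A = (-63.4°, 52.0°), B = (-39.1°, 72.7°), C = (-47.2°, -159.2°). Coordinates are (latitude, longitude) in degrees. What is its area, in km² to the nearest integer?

Side lengths (central angles): a = 1.4330, b = 1.1638, c = 0.4757 rad; semiperimeter s = 1.5362.
By l'Huilier's theorem, tan(E/4) = √[tan(s/2) tan((s−a)/2) tan((s−b)/2) tan((s−c)/2)], giving spherical excess E = 0.2965 rad.
Area = E·R² = 0.2965 × (6371)² ≈ 12034700 km².

12034700 km²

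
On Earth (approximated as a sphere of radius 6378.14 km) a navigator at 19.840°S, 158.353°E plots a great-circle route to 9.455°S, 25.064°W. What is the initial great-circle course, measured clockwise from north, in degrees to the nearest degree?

With φ₁ = -0.3463, φ₂ = -0.1650, Δλ = 3.0820 rad, the forward-azimuth formula gives
θ = atan2( sin Δλ cos φ₂ , cos φ₁ sin φ₂ − sin φ₁ cos φ₂ cos Δλ ) = atan2(0.0588, -0.4887) = 173.14°.
So the initial bearing is 173°.

173°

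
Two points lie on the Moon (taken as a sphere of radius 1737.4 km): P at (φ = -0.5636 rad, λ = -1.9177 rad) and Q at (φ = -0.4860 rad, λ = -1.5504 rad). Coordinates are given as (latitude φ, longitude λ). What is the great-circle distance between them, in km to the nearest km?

567 km

Let φ₁ = -0.5636 rad, φ₂ = -0.4860 rad, and Δλ = 0.3673 rad.
cos c = sin φ₁ sin φ₂ + cos φ₁ cos φ₂ cos Δλ = (-0.5342)(-0.4671) + (0.8453)(0.8842)(0.9333) = 0.94714,
so c = arccos(0.94714) = 0.32661 rad.
Distance = R·c = 1737.4 × 0.3266 ≈ 567 km.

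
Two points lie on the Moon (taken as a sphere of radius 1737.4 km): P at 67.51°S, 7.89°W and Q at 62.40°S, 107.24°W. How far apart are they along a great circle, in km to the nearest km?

With latitudes φ₁ = -67.510°, φ₂ = -62.400° and longitude difference Δλ = -99.350°:
cos c = sin φ₁ sin φ₂ + cos φ₁ cos φ₂ cos Δλ = (-0.9239)(-0.8862) + (0.3825)(0.4633)(-0.1625) = 0.79001,
so c = arccos(0.79001) = 0.65997 rad.
Distance = R·c = 1737.4 × 0.6600 ≈ 1147 km.

1147 km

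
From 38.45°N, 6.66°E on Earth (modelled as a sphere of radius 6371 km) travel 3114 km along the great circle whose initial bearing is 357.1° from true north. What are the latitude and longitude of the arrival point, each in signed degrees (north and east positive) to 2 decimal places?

66.39°, 3.26°

Angular distance δ = d/R = 3114/6371 = 0.48878 rad; initial bearing θ = 6.2326 rad.
sin φ₂ = sin φ₁ cos δ + cos φ₁ sin δ cos θ = (0.6218)(0.8829) + (0.7832)(0.4695)(0.9987) = 0.9163, so φ₂ = 66.39°.
Δλ = atan2(sin θ sin δ cos φ₁, cos δ − sin φ₁ sin φ₂) = atan2(-0.0186, 0.3131) = -3.400°.
λ₂ = 6.660° − 3.400° = 3.26°.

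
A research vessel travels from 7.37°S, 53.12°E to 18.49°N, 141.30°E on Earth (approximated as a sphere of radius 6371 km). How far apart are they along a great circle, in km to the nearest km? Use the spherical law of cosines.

Let φ₁ = -0.1286 rad, φ₂ = 0.3227 rad, and Δλ = 1.5390 rad.
cos c = sin φ₁ sin φ₂ + cos φ₁ cos φ₂ cos Δλ = (-0.1283)(0.3171) + (0.9917)(0.9484)(0.0318) = -0.01081,
so c = arccos(-0.01081) = 1.58161 rad.
Distance = R·c = 6371 × 1.5816 ≈ 10076 km.

10076 km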